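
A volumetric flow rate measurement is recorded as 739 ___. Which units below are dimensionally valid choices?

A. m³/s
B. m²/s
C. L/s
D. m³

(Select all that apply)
A, C

volumetric flow rate has SI base units: m^3 / s

Checking each option against m^3 / s:
  A. m³/s: ✓ matches
  B. m²/s: ✗ does not match
  C. L/s: ✓ matches
  D. m³: ✗ does not match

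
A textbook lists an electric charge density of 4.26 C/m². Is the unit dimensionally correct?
No

electric charge density has SI base units: A * s / m^3
C/m² does NOT reduce to A * s / m^3; a valid unit for electric charge density would be e.g. C/m³.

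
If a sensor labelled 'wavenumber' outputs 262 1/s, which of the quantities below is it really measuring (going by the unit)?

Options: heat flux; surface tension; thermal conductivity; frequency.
frequency

wavenumber should have units dimensionally equivalent to 1 / m (e.g. 1/m).
The given unit '1/s' reduces to 1 / s. Of the listed options, that is the dimensionality of frequency.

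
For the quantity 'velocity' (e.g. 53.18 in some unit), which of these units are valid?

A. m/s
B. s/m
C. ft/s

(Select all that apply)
A, C

velocity has SI base units: m / s

Checking each option against m / s:
  A. m/s: ✓ matches
  B. s/m: ✗ does not match
  C. ft/s: ✓ matches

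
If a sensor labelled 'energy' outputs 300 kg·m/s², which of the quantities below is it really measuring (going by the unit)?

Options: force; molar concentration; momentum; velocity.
force

energy should have units dimensionally equivalent to kg * m^2 / s^2 (e.g. J).
The given unit 'kg·m/s²' reduces to kg * m / s^2. Of the listed options, that is the dimensionality of force.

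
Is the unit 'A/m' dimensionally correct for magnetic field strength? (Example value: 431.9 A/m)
Yes

magnetic field strength has SI base units: A / m
A/m reduces to the same SI base units, so it is a valid unit for magnetic field strength.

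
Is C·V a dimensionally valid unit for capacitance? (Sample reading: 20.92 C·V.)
No

capacitance has SI base units: A^2 * s^4 / (kg * m^2)
C·V does NOT reduce to A^2 * s^4 / (kg * m^2); a valid unit for capacitance would be e.g. F.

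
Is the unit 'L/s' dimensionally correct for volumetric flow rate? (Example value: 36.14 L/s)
Yes

volumetric flow rate has SI base units: m^3 / s
L/s reduces to the same SI base units, so it is a valid unit for volumetric flow rate.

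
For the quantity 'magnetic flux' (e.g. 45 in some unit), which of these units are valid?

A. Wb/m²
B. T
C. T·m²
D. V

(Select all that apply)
C

magnetic flux has SI base units: kg * m^2 / (A * s^2)

Checking each option against kg * m^2 / (A * s^2):
  A. Wb/m²: ✗ does not match
  B. T: ✗ does not match
  C. T·m²: ✓ matches
  D. V: ✗ does not match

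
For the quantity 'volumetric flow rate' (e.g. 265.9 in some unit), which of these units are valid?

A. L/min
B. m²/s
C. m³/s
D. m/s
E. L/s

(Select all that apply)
A, C, E

volumetric flow rate has SI base units: m^3 / s

Checking each option against m^3 / s:
  A. L/min: ✓ matches
  B. m²/s: ✗ does not match
  C. m³/s: ✓ matches
  D. m/s: ✗ does not match
  E. L/s: ✓ matches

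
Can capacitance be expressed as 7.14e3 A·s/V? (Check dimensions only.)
Yes

capacitance has SI base units: A^2 * s^4 / (kg * m^2)
A·s/V reduces to the same SI base units, so it is a valid unit for capacitance.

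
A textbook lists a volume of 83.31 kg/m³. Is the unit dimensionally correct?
No

volume has SI base units: m^3
kg/m³ does NOT reduce to m^3; a valid unit for volume would be e.g. m³.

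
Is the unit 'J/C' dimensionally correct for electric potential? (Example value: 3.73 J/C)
Yes

electric potential has SI base units: kg * m^2 / (A * s^3)
J/C reduces to the same SI base units, so it is a valid unit for electric potential.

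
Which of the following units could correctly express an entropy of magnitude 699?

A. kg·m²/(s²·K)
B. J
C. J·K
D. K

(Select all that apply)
A

entropy has SI base units: kg * m^2 / (s^2 * K)

Checking each option against kg * m^2 / (s^2 * K):
  A. kg·m²/(s²·K): ✓ matches
  B. J: ✗ does not match
  C. J·K: ✗ does not match
  D. K: ✗ does not match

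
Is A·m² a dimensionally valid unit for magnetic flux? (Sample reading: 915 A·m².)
No

magnetic flux has SI base units: kg * m^2 / (A * s^2)
A·m² does NOT reduce to kg * m^2 / (A * s^2); a valid unit for magnetic flux would be e.g. Wb.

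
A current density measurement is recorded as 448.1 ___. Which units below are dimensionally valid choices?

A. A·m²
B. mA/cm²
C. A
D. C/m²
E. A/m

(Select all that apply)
B

current density has SI base units: A / m^2

Checking each option against A / m^2:
  A. A·m²: ✗ does not match
  B. mA/cm²: ✓ matches
  C. A: ✗ does not match
  D. C/m²: ✗ does not match
  E. A/m: ✗ does not match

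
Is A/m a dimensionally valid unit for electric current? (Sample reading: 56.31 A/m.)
No

electric current has SI base units: A
A/m does NOT reduce to A; a valid unit for electric current would be e.g. A.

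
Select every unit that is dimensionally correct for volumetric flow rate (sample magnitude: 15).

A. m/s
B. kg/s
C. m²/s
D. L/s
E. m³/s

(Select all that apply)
D, E

volumetric flow rate has SI base units: m^3 / s

Checking each option against m^3 / s:
  A. m/s: ✗ does not match
  B. kg/s: ✗ does not match
  C. m²/s: ✗ does not match
  D. L/s: ✓ matches
  E. m³/s: ✓ matches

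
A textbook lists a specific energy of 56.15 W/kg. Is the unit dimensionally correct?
No

specific energy has SI base units: m^2 / s^2
W/kg does NOT reduce to m^2 / s^2; a valid unit for specific energy would be e.g. J/kg.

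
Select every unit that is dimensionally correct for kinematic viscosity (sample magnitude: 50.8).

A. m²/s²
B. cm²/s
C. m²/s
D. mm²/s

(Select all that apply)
B, C, D

kinematic viscosity has SI base units: m^2 / s

Checking each option against m^2 / s:
  A. m²/s²: ✗ does not match
  B. cm²/s: ✓ matches
  C. m²/s: ✓ matches
  D. mm²/s: ✓ matches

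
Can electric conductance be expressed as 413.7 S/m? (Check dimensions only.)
No

electric conductance has SI base units: A^2 * s^3 / (kg * m^2)
S/m does NOT reduce to A^2 * s^3 / (kg * m^2); a valid unit for electric conductance would be e.g. S.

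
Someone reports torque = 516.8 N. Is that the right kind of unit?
No

torque has SI base units: kg * m^2 / s^2
N does NOT reduce to kg * m^2 / s^2; a valid unit for torque would be e.g. N·m.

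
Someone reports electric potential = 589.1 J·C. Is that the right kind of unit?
No

electric potential has SI base units: kg * m^2 / (A * s^3)
J·C does NOT reduce to kg * m^2 / (A * s^3); a valid unit for electric potential would be e.g. V.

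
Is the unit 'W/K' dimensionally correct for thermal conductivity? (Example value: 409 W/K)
No

thermal conductivity has SI base units: kg * m / (s^3 * K)
W/K does NOT reduce to kg * m / (s^3 * K); a valid unit for thermal conductivity would be e.g. W/(m·K).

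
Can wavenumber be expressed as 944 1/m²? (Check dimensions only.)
No

wavenumber has SI base units: 1 / m
1/m² does NOT reduce to 1 / m; a valid unit for wavenumber would be e.g. 1/m.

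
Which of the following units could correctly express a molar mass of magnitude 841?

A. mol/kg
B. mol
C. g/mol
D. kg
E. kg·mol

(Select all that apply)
C

molar mass has SI base units: kg / mol

Checking each option against kg / mol:
  A. mol/kg: ✗ does not match
  B. mol: ✗ does not match
  C. g/mol: ✓ matches
  D. kg: ✗ does not match
  E. kg·mol: ✗ does not match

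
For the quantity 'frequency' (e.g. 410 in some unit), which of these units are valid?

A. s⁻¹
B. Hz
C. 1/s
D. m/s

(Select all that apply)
A, B, C

frequency has SI base units: 1 / s

Checking each option against 1 / s:
  A. s⁻¹: ✓ matches
  B. Hz: ✓ matches
  C. 1/s: ✓ matches
  D. m/s: ✗ does not match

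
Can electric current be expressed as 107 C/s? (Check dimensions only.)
Yes

electric current has SI base units: A
C/s reduces to the same SI base units, so it is a valid unit for electric current.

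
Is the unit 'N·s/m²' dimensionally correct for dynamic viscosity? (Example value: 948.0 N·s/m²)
Yes

dynamic viscosity has SI base units: kg / (m * s)
N·s/m² reduces to the same SI base units, so it is a valid unit for dynamic viscosity.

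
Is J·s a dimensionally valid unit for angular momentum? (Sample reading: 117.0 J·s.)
Yes

angular momentum has SI base units: kg * m^2 / s
J·s reduces to the same SI base units, so it is a valid unit for angular momentum.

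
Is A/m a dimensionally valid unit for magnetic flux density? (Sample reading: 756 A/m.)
No

magnetic flux density has SI base units: kg / (A * s^2)
A/m does NOT reduce to kg / (A * s^2); a valid unit for magnetic flux density would be e.g. T.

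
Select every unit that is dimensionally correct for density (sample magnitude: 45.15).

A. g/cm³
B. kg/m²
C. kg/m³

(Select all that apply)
A, C

density has SI base units: kg / m^3

Checking each option against kg / m^3:
  A. g/cm³: ✓ matches
  B. kg/m²: ✗ does not match
  C. kg/m³: ✓ matches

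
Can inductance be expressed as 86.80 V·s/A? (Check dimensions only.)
Yes

inductance has SI base units: kg * m^2 / (A^2 * s^2)
V·s/A reduces to the same SI base units, so it is a valid unit for inductance.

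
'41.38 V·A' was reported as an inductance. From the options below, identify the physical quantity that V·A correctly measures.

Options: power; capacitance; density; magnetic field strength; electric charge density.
power

inductance should have units dimensionally equivalent to kg * m^2 / (A^2 * s^2) (e.g. H).
The given unit 'V·A' reduces to kg * m^2 / s^3. Of the listed options, that is the dimensionality of power.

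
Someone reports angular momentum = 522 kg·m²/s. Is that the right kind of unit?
Yes

angular momentum has SI base units: kg * m^2 / s
kg·m²/s reduces to the same SI base units, so it is a valid unit for angular momentum.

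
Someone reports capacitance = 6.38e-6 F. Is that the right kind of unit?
Yes

capacitance has SI base units: A^2 * s^4 / (kg * m^2)
F reduces to the same SI base units, so it is a valid unit for capacitance.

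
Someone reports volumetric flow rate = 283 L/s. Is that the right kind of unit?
Yes

volumetric flow rate has SI base units: m^3 / s
L/s reduces to the same SI base units, so it is a valid unit for volumetric flow rate.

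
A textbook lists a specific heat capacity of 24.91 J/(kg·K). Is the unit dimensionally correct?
Yes

specific heat capacity has SI base units: m^2 / (s^2 * K)
J/(kg·K) reduces to the same SI base units, so it is a valid unit for specific heat capacity.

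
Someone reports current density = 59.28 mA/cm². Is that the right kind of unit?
Yes

current density has SI base units: A / m^2
mA/cm² reduces to the same SI base units, so it is a valid unit for current density.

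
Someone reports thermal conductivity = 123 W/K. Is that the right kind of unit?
No

thermal conductivity has SI base units: kg * m / (s^3 * K)
W/K does NOT reduce to kg * m / (s^3 * K); a valid unit for thermal conductivity would be e.g. W/(m·K).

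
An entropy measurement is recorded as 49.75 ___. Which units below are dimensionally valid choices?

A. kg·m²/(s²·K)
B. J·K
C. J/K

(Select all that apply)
A, C

entropy has SI base units: kg * m^2 / (s^2 * K)

Checking each option against kg * m^2 / (s^2 * K):
  A. kg·m²/(s²·K): ✓ matches
  B. J·K: ✗ does not match
  C. J/K: ✓ matches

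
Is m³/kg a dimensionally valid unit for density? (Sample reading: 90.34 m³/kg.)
No

density has SI base units: kg / m^3
m³/kg does NOT reduce to kg / m^3; a valid unit for density would be e.g. kg/m³.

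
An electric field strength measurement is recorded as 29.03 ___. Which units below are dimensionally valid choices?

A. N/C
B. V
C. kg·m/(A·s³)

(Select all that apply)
A, C

electric field strength has SI base units: kg * m / (A * s^3)

Checking each option against kg * m / (A * s^3):
  A. N/C: ✓ matches
  B. V: ✗ does not match
  C. kg·m/(A·s³): ✓ matches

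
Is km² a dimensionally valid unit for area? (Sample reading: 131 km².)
Yes

area has SI base units: m^2
km² reduces to the same SI base units, so it is a valid unit for area.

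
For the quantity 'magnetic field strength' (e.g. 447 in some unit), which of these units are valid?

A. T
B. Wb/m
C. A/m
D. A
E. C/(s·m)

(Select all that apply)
C, E

magnetic field strength has SI base units: A / m

Checking each option against A / m:
  A. T: ✗ does not match
  B. Wb/m: ✗ does not match
  C. A/m: ✓ matches
  D. A: ✗ does not match
  E. C/(s·m): ✓ matches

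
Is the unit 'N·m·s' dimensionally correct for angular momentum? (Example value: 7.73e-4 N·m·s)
Yes

angular momentum has SI base units: kg * m^2 / s
N·m·s reduces to the same SI base units, so it is a valid unit for angular momentum.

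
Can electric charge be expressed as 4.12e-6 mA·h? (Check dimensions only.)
Yes

electric charge has SI base units: A * s
mA·h reduces to the same SI base units, so it is a valid unit for electric charge.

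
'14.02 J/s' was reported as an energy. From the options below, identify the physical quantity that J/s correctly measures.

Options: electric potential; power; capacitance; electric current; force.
power

energy should have units dimensionally equivalent to kg * m^2 / s^2 (e.g. J).
The given unit 'J/s' reduces to kg * m^2 / s^3. Of the listed options, that is the dimensionality of power.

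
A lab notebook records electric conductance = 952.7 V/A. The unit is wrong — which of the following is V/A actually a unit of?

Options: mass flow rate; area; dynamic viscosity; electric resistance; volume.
electric resistance

electric conductance should have units dimensionally equivalent to A^2 * s^3 / (kg * m^2) (e.g. S).
The given unit 'V/A' reduces to kg * m^2 / (A^2 * s^3). Of the listed options, that is the dimensionality of electric resistance.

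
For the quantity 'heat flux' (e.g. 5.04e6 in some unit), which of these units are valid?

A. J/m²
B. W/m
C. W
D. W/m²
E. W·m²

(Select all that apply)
D

heat flux has SI base units: kg / s^3

Checking each option against kg / s^3:
  A. J/m²: ✗ does not match
  B. W/m: ✗ does not match
  C. W: ✗ does not match
  D. W/m²: ✓ matches
  E. W·m²: ✗ does not match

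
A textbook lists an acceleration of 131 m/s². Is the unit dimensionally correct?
Yes

acceleration has SI base units: m / s^2
m/s² reduces to the same SI base units, so it is a valid unit for acceleration.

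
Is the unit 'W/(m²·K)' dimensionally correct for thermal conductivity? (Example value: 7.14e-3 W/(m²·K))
No

thermal conductivity has SI base units: kg * m / (s^3 * K)
W/(m²·K) does NOT reduce to kg * m / (s^3 * K); a valid unit for thermal conductivity would be e.g. W/(m·K).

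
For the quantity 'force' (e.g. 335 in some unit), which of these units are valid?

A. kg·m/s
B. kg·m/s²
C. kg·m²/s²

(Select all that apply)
B

force has SI base units: kg * m / s^2

Checking each option against kg * m / s^2:
  A. kg·m/s: ✗ does not match
  B. kg·m/s²: ✓ matches
  C. kg·m²/s²: ✗ does not match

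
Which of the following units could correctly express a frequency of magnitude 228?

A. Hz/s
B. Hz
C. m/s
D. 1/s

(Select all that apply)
B, D

frequency has SI base units: 1 / s

Checking each option against 1 / s:
  A. Hz/s: ✗ does not match
  B. Hz: ✓ matches
  C. m/s: ✗ does not match
  D. 1/s: ✓ matches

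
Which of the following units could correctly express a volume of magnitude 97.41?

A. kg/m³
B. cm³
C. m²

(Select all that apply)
B

volume has SI base units: m^3

Checking each option against m^3:
  A. kg/m³: ✗ does not match
  B. cm³: ✓ matches
  C. m²: ✗ does not match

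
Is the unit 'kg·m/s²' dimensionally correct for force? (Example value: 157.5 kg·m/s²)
Yes

force has SI base units: kg * m / s^2
kg·m/s² reduces to the same SI base units, so it is a valid unit for force.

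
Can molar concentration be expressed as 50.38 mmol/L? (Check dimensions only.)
Yes

molar concentration has SI base units: mol / m^3
mmol/L reduces to the same SI base units, so it is a valid unit for molar concentration.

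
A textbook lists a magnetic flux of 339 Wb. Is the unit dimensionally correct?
Yes

magnetic flux has SI base units: kg * m^2 / (A * s^2)
Wb reduces to the same SI base units, so it is a valid unit for magnetic flux.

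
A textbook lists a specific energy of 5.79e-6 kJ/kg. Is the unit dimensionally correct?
Yes

specific energy has SI base units: m^2 / s^2
kJ/kg reduces to the same SI base units, so it is a valid unit for specific energy.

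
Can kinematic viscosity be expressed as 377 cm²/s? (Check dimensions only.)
Yes

kinematic viscosity has SI base units: m^2 / s
cm²/s reduces to the same SI base units, so it is a valid unit for kinematic viscosity.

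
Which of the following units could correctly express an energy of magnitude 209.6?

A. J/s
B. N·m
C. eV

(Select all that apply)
B, C

energy has SI base units: kg * m^2 / s^2

Checking each option against kg * m^2 / s^2:
  A. J/s: ✗ does not match
  B. N·m: ✓ matches
  C. eV: ✓ matches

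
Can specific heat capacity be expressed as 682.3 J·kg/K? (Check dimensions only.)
No

specific heat capacity has SI base units: m^2 / (s^2 * K)
J·kg/K does NOT reduce to m^2 / (s^2 * K); a valid unit for specific heat capacity would be e.g. J/(kg·K).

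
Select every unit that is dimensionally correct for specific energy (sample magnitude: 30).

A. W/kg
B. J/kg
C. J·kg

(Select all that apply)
B

specific energy has SI base units: m^2 / s^2

Checking each option against m^2 / s^2:
  A. W/kg: ✗ does not match
  B. J/kg: ✓ matches
  C. J·kg: ✗ does not match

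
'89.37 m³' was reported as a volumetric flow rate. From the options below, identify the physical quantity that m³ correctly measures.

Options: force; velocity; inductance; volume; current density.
volume

volumetric flow rate should have units dimensionally equivalent to m^3 / s (e.g. m³/s).
The given unit 'm³' reduces to m^3. Of the listed options, that is the dimensionality of volume.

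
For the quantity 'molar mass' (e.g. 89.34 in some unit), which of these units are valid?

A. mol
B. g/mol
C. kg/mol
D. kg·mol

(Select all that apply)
B, C

molar mass has SI base units: kg / mol

Checking each option against kg / mol:
  A. mol: ✗ does not match
  B. g/mol: ✓ matches
  C. kg/mol: ✓ matches
  D. kg·mol: ✗ does not match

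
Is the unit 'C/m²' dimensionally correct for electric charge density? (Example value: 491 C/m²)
No

electric charge density has SI base units: A * s / m^3
C/m² does NOT reduce to A * s / m^3; a valid unit for electric charge density would be e.g. C/m³.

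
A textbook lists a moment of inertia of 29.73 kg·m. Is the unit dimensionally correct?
No

moment of inertia has SI base units: kg * m^2
kg·m does NOT reduce to kg * m^2; a valid unit for moment of inertia would be e.g. kg·m².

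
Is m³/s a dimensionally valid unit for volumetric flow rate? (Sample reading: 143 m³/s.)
Yes

volumetric flow rate has SI base units: m^3 / s
m³/s reduces to the same SI base units, so it is a valid unit for volumetric flow rate.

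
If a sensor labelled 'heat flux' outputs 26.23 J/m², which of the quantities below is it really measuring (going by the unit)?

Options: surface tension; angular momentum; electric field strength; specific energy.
surface tension

heat flux should have units dimensionally equivalent to kg / s^3 (e.g. W/m²).
The given unit 'J/m²' reduces to kg / s^2. Of the listed options, that is the dimensionality of surface tension.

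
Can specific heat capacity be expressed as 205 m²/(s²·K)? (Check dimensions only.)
Yes

specific heat capacity has SI base units: m^2 / (s^2 * K)
m²/(s²·K) reduces to the same SI base units, so it is a valid unit for specific heat capacity.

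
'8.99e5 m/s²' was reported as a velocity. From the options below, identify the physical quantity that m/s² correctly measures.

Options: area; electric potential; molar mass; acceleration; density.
acceleration

velocity should have units dimensionally equivalent to m / s (e.g. m/s).
The given unit 'm/s²' reduces to m / s^2. Of the listed options, that is the dimensionality of acceleration.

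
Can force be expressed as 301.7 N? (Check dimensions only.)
Yes

force has SI base units: kg * m / s^2
N reduces to the same SI base units, so it is a valid unit for force.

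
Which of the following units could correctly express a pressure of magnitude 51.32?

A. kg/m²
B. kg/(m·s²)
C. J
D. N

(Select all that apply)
B

pressure has SI base units: kg / (m * s^2)

Checking each option against kg / (m * s^2):
  A. kg/m²: ✗ does not match
  B. kg/(m·s²): ✓ matches
  C. J: ✗ does not match
  D. N: ✗ does not match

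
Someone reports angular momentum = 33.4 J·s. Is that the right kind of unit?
Yes

angular momentum has SI base units: kg * m^2 / s
J·s reduces to the same SI base units, so it is a valid unit for angular momentum.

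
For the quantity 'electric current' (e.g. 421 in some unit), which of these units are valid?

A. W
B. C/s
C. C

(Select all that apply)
B

electric current has SI base units: A

Checking each option against A:
  A. W: ✗ does not match
  B. C/s: ✓ matches
  C. C: ✗ does not match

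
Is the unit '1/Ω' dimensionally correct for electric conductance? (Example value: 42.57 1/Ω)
Yes

electric conductance has SI base units: A^2 * s^3 / (kg * m^2)
1/Ω reduces to the same SI base units, so it is a valid unit for electric conductance.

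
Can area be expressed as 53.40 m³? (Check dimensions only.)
No

area has SI base units: m^2
m³ does NOT reduce to m^2; a valid unit for area would be e.g. m².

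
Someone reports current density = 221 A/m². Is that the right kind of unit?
Yes

current density has SI base units: A / m^2
A/m² reduces to the same SI base units, so it is a valid unit for current density.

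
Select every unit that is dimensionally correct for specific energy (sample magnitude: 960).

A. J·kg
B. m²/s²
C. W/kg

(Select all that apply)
B

specific energy has SI base units: m^2 / s^2

Checking each option against m^2 / s^2:
  A. J·kg: ✗ does not match
  B. m²/s²: ✓ matches
  C. W/kg: ✗ does not match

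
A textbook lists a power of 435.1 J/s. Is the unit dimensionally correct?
Yes

power has SI base units: kg * m^2 / s^3
J/s reduces to the same SI base units, so it is a valid unit for power.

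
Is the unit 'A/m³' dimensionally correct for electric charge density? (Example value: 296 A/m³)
No

electric charge density has SI base units: A * s / m^3
A/m³ does NOT reduce to A * s / m^3; a valid unit for electric charge density would be e.g. C/m³.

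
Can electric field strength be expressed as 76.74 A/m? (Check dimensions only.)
No

electric field strength has SI base units: kg * m / (A * s^3)
A/m does NOT reduce to kg * m / (A * s^3); a valid unit for electric field strength would be e.g. V/m.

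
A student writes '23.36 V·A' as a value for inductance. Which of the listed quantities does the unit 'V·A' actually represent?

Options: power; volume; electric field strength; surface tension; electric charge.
power

inductance should have units dimensionally equivalent to kg * m^2 / (A^2 * s^2) (e.g. H).
The given unit 'V·A' reduces to kg * m^2 / s^3. Of the listed options, that is the dimensionality of power.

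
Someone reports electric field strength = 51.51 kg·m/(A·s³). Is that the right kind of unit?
Yes

electric field strength has SI base units: kg * m / (A * s^3)
kg·m/(A·s³) reduces to the same SI base units, so it is a valid unit for electric field strength.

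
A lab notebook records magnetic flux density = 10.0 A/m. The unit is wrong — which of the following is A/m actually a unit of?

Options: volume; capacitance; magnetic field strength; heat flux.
magnetic field strength

magnetic flux density should have units dimensionally equivalent to kg / (A * s^2) (e.g. T).
The given unit 'A/m' reduces to A / m. Of the listed options, that is the dimensionality of magnetic field strength.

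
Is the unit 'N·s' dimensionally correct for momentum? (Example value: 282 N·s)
Yes

momentum has SI base units: kg * m / s
N·s reduces to the same SI base units, so it is a valid unit for momentum.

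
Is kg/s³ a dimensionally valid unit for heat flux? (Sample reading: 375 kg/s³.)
Yes

heat flux has SI base units: kg / s^3
kg/s³ reduces to the same SI base units, so it is a valid unit for heat flux.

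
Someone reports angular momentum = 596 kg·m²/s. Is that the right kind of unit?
Yes

angular momentum has SI base units: kg * m^2 / s
kg·m²/s reduces to the same SI base units, so it is a valid unit for angular momentum.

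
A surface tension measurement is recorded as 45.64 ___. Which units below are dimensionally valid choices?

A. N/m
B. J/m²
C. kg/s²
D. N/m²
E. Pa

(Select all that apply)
A, B, C

surface tension has SI base units: kg / s^2

Checking each option against kg / s^2:
  A. N/m: ✓ matches
  B. J/m²: ✓ matches
  C. kg/s²: ✓ matches
  D. N/m²: ✗ does not match
  E. Pa: ✗ does not match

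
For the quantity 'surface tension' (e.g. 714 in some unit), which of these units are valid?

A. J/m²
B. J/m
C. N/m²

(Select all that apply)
A

surface tension has SI base units: kg / s^2

Checking each option against kg / s^2:
  A. J/m²: ✓ matches
  B. J/m: ✗ does not match
  C. N/m²: ✗ does not match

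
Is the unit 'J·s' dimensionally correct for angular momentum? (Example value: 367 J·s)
Yes

angular momentum has SI base units: kg * m^2 / s
J·s reduces to the same SI base units, so it is a valid unit for angular momentum.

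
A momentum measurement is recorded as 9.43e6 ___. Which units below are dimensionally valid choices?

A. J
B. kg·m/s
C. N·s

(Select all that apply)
B, C

momentum has SI base units: kg * m / s

Checking each option against kg * m / s:
  A. J: ✗ does not match
  B. kg·m/s: ✓ matches
  C. N·s: ✓ matches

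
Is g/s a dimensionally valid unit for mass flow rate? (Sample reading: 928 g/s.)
Yes

mass flow rate has SI base units: kg / s
g/s reduces to the same SI base units, so it is a valid unit for mass flow rate.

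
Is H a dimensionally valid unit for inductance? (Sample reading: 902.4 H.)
Yes

inductance has SI base units: kg * m^2 / (A^2 * s^2)
H reduces to the same SI base units, so it is a valid unit for inductance.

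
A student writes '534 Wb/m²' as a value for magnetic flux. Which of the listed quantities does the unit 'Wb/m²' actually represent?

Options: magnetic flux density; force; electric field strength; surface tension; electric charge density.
magnetic flux density

magnetic flux should have units dimensionally equivalent to kg * m^2 / (A * s^2) (e.g. Wb).
The given unit 'Wb/m²' reduces to kg / (A * s^2). Of the listed options, that is the dimensionality of magnetic flux density.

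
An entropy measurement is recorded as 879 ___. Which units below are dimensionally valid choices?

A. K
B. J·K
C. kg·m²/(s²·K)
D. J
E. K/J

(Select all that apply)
C

entropy has SI base units: kg * m^2 / (s^2 * K)

Checking each option against kg * m^2 / (s^2 * K):
  A. K: ✗ does not match
  B. J·K: ✗ does not match
  C. kg·m²/(s²·K): ✓ matches
  D. J: ✗ does not match
  E. K/J: ✗ does not match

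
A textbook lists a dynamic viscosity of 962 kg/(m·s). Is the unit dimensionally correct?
Yes

dynamic viscosity has SI base units: kg / (m * s)
kg/(m·s) reduces to the same SI base units, so it is a valid unit for dynamic viscosity.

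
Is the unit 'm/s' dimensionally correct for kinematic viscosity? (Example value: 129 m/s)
No

kinematic viscosity has SI base units: m^2 / s
m/s does NOT reduce to m^2 / s; a valid unit for kinematic viscosity would be e.g. m²/s.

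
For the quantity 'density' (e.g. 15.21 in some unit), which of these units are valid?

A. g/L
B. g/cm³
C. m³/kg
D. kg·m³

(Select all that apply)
A, B

density has SI base units: kg / m^3

Checking each option against kg / m^3:
  A. g/L: ✓ matches
  B. g/cm³: ✓ matches
  C. m³/kg: ✗ does not match
  D. kg·m³: ✗ does not match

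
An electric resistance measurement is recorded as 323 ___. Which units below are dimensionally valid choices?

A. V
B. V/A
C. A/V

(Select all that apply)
B

electric resistance has SI base units: kg * m^2 / (A^2 * s^3)

Checking each option against kg * m^2 / (A^2 * s^3):
  A. V: ✗ does not match
  B. V/A: ✓ matches
  C. A/V: ✗ does not match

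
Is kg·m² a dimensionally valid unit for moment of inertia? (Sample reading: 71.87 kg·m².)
Yes

moment of inertia has SI base units: kg * m^2
kg·m² reduces to the same SI base units, so it is a valid unit for moment of inertia.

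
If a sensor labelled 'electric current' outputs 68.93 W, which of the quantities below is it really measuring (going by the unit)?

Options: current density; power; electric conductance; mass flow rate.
power

electric current should have units dimensionally equivalent to A (e.g. A).
The given unit 'W' reduces to kg * m^2 / s^3. Of the listed options, that is the dimensionality of power.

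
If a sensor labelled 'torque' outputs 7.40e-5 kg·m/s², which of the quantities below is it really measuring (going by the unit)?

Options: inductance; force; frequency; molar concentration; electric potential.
force

torque should have units dimensionally equivalent to kg * m^2 / s^2 (e.g. N·m).
The given unit 'kg·m/s²' reduces to kg * m / s^2. Of the listed options, that is the dimensionality of force.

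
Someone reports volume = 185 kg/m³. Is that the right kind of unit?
No

volume has SI base units: m^3
kg/m³ does NOT reduce to m^3; a valid unit for volume would be e.g. m³.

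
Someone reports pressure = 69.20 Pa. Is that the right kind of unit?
Yes

pressure has SI base units: kg / (m * s^2)
Pa reduces to the same SI base units, so it is a valid unit for pressure.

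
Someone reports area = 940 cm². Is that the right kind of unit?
Yes

area has SI base units: m^2
cm² reduces to the same SI base units, so it is a valid unit for area.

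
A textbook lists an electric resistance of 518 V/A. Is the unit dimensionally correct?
Yes

electric resistance has SI base units: kg * m^2 / (A^2 * s^3)
V/A reduces to the same SI base units, so it is a valid unit for electric resistance.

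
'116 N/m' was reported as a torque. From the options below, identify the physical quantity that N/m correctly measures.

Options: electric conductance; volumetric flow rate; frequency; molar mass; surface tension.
surface tension

torque should have units dimensionally equivalent to kg * m^2 / s^2 (e.g. N·m).
The given unit 'N/m' reduces to kg / s^2. Of the listed options, that is the dimensionality of surface tension.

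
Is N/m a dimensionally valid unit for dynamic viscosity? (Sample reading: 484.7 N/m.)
No

dynamic viscosity has SI base units: kg / (m * s)
N/m does NOT reduce to kg / (m * s); a valid unit for dynamic viscosity would be e.g. Pa·s.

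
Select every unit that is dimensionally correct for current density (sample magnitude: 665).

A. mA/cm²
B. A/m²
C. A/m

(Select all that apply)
A, B

current density has SI base units: A / m^2

Checking each option against A / m^2:
  A. mA/cm²: ✓ matches
  B. A/m²: ✓ matches
  C. A/m: ✗ does not match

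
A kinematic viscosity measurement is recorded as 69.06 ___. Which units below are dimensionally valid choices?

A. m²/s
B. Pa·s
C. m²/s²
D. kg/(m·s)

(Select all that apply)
A

kinematic viscosity has SI base units: m^2 / s

Checking each option against m^2 / s:
  A. m²/s: ✓ matches
  B. Pa·s: ✗ does not match
  C. m²/s²: ✗ does not match
  D. kg/(m·s): ✗ does not match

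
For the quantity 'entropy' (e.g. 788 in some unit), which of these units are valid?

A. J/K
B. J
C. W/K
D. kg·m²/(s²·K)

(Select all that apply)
A, D

entropy has SI base units: kg * m^2 / (s^2 * K)

Checking each option against kg * m^2 / (s^2 * K):
  A. J/K: ✓ matches
  B. J: ✗ does not match
  C. W/K: ✗ does not match
  D. kg·m²/(s²·K): ✓ matches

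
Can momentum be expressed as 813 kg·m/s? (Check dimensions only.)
Yes

momentum has SI base units: kg * m / s
kg·m/s reduces to the same SI base units, so it is a valid unit for momentum.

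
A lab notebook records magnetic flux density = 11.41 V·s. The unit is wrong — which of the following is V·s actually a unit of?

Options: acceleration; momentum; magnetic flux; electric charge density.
magnetic flux

magnetic flux density should have units dimensionally equivalent to kg / (A * s^2) (e.g. T).
The given unit 'V·s' reduces to kg * m^2 / (A * s^2). Of the listed options, that is the dimensionality of magnetic flux.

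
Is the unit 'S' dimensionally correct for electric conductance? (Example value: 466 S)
Yes

electric conductance has SI base units: A^2 * s^3 / (kg * m^2)
S reduces to the same SI base units, so it is a valid unit for electric conductance.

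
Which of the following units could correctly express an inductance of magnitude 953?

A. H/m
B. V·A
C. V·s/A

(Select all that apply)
C

inductance has SI base units: kg * m^2 / (A^2 * s^2)

Checking each option against kg * m^2 / (A^2 * s^2):
  A. H/m: ✗ does not match
  B. V·A: ✗ does not match
  C. V·s/A: ✓ matches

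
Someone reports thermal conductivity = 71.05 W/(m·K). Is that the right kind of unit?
Yes

thermal conductivity has SI base units: kg * m / (s^3 * K)
W/(m·K) reduces to the same SI base units, so it is a valid unit for thermal conductivity.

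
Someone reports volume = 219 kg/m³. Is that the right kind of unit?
No

volume has SI base units: m^3
kg/m³ does NOT reduce to m^3; a valid unit for volume would be e.g. m³.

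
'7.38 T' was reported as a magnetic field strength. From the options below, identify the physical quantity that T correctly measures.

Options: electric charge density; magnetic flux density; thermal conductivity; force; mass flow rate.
magnetic flux density

magnetic field strength should have units dimensionally equivalent to A / m (e.g. A/m).
The given unit 'T' reduces to kg / (A * s^2). Of the listed options, that is the dimensionality of magnetic flux density.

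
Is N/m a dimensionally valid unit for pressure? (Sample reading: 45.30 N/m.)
No

pressure has SI base units: kg / (m * s^2)
N/m does NOT reduce to kg / (m * s^2); a valid unit for pressure would be e.g. Pa.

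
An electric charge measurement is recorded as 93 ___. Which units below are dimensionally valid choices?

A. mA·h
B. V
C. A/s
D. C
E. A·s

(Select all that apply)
A, D, E

electric charge has SI base units: A * s

Checking each option against A * s:
  A. mA·h: ✓ matches
  B. V: ✗ does not match
  C. A/s: ✗ does not match
  D. C: ✓ matches
  E. A·s: ✓ matches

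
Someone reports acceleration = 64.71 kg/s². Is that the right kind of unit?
No

acceleration has SI base units: m / s^2
kg/s² does NOT reduce to m / s^2; a valid unit for acceleration would be e.g. m/s².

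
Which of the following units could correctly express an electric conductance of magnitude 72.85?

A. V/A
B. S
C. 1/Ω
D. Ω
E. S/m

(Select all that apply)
B, C

electric conductance has SI base units: A^2 * s^3 / (kg * m^2)

Checking each option against A^2 * s^3 / (kg * m^2):
  A. V/A: ✗ does not match
  B. S: ✓ matches
  C. 1/Ω: ✓ matches
  D. Ω: ✗ does not match
  E. S/m: ✗ does not match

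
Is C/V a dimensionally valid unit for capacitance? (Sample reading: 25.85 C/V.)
Yes

capacitance has SI base units: A^2 * s^4 / (kg * m^2)
C/V reduces to the same SI base units, so it is a valid unit for capacitance.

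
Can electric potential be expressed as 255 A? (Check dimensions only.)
No

electric potential has SI base units: kg * m^2 / (A * s^3)
A does NOT reduce to kg * m^2 / (A * s^3); a valid unit for electric potential would be e.g. V.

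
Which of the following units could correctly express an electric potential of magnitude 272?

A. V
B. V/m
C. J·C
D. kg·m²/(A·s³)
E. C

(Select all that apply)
A, D

electric potential has SI base units: kg * m^2 / (A * s^3)

Checking each option against kg * m^2 / (A * s^3):
  A. V: ✓ matches
  B. V/m: ✗ does not match
  C. J·C: ✗ does not match
  D. kg·m²/(A·s³): ✓ matches
  E. C: ✗ does not match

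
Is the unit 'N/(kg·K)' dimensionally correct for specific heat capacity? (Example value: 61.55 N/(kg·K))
No

specific heat capacity has SI base units: m^2 / (s^2 * K)
N/(kg·K) does NOT reduce to m^2 / (s^2 * K); a valid unit for specific heat capacity would be e.g. J/(kg·K).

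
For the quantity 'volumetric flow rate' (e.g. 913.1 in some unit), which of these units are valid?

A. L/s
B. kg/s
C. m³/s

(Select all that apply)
A, C

volumetric flow rate has SI base units: m^3 / s

Checking each option against m^3 / s:
  A. L/s: ✓ matches
  B. kg/s: ✗ does not match
  C. m³/s: ✓ matches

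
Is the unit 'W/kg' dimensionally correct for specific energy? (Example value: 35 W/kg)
No

specific energy has SI base units: m^2 / s^2
W/kg does NOT reduce to m^2 / s^2; a valid unit for specific energy would be e.g. J/kg.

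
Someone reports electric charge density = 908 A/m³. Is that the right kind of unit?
No

electric charge density has SI base units: A * s / m^3
A/m³ does NOT reduce to A * s / m^3; a valid unit for electric charge density would be e.g. C/m³.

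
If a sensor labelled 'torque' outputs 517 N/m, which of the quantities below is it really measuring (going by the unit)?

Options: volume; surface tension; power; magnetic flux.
surface tension

torque should have units dimensionally equivalent to kg * m^2 / s^2 (e.g. N·m).
The given unit 'N/m' reduces to kg / s^2. Of the listed options, that is the dimensionality of surface tension.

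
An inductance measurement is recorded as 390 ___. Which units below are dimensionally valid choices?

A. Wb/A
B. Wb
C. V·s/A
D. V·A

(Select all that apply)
A, C

inductance has SI base units: kg * m^2 / (A^2 * s^2)

Checking each option against kg * m^2 / (A^2 * s^2):
  A. Wb/A: ✓ matches
  B. Wb: ✗ does not match
  C. V·s/A: ✓ matches
  D. V·A: ✗ does not match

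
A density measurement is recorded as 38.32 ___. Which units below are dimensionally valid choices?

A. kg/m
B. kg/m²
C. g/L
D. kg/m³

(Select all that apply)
C, D

density has SI base units: kg / m^3

Checking each option against kg / m^3:
  A. kg/m: ✗ does not match
  B. kg/m²: ✗ does not match
  C. g/L: ✓ matches
  D. kg/m³: ✓ matches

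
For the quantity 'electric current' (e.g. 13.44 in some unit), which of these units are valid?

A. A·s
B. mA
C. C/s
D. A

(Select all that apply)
B, C, D

electric current has SI base units: A

Checking each option against A:
  A. A·s: ✗ does not match
  B. mA: ✓ matches
  C. C/s: ✓ matches
  D. A: ✓ matches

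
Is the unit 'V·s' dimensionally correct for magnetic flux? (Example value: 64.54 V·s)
Yes

magnetic flux has SI base units: kg * m^2 / (A * s^2)
V·s reduces to the same SI base units, so it is a valid unit for magnetic flux.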